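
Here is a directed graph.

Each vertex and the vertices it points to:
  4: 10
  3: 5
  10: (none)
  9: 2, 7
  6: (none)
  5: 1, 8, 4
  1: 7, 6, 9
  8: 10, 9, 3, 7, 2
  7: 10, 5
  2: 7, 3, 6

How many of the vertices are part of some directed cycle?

7

A vertex is on a directed cycle iff it belongs to a strongly connected component of size ≥ 2 (or has a self-loop).
The vertices on cycles are {1, 2, 3, 5, 7, 8, 9} — 7 in total.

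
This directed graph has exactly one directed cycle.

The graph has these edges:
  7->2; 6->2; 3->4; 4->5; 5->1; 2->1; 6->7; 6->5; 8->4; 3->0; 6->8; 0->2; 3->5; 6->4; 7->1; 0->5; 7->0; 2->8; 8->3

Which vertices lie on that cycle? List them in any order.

0, 2, 3, 8

DFS with gray/black marking from 8:
8 gray
  3 gray
    4 gray
      5 gray
        1 gray
        1 black
      5 black
    4 black
    3→5: 5 black — skip
    0 gray
      0→5: 5 black — skip
      2 gray
        2→1: 1 black — skip
        2→8: 8 is gray → back edge
Back edge closes the cycle 8 → 3 → 0 → 2 → 8; its vertices are {0, 2, 3, 8}.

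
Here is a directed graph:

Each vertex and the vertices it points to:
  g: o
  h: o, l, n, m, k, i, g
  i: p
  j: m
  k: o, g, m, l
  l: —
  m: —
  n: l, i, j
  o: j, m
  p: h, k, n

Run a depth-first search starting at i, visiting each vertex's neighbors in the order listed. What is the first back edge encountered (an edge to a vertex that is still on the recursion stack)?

DFS from i (visiting each vertex's neighbors in the order listed); mark gray on enter, black on exit:
i gray
  p gray
    h gray
      o gray
        j gray
          m gray
          m black
        j black
        o→m: m black — skip
      o black
      l gray
      l black
      n gray
        n→l: l black — skip
        n→i: i is gray → back edge
First back edge: n → i.

n→i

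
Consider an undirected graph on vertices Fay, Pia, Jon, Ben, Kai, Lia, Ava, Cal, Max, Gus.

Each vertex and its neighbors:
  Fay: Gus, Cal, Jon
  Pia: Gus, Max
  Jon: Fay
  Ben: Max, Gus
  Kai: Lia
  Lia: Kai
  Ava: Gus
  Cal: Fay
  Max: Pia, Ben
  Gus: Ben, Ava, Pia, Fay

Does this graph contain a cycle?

Yes

DFS, tracking each vertex's parent; an edge to a visited non-parent vertex closes a cycle.
Start from Ben:
visit Ben (parent –)
  visit Max (parent Ben)
    visit Pia (parent Max)
      visit Gus (parent Pia)
        Gus–Ben: Ben visited and ≠ parent → cycle
Cycle: Ben – Max – Pia – Gus – Ben.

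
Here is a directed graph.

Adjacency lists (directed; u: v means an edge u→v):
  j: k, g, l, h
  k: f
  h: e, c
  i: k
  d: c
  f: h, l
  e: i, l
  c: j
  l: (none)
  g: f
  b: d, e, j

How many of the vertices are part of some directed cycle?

8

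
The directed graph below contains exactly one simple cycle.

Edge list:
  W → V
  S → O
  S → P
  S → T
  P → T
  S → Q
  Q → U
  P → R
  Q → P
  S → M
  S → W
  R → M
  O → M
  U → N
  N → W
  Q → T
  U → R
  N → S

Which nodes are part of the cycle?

N, Q, S, U

DFS with gray/black marking from N:
N gray
  S gray
    W gray
      V gray
      V black
    W black
    Q gray
      U gray
        R gray
          M gray
          M black
        R black
        U→N: N is gray → back edge
Back edge closes the cycle N → S → Q → U → N; its vertices are {N, Q, S, U}.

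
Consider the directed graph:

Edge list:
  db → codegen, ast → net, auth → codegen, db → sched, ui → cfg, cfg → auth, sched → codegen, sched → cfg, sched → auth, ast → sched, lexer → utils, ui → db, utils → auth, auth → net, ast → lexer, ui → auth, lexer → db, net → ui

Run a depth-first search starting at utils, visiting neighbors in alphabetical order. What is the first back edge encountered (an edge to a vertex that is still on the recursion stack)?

ui→auth

DFS from utils (visiting neighbors in alphabetical order); mark gray on enter, black on exit:
utils gray
  auth gray
    codegen gray
    codegen black
    net gray
      ui gray
        ui→auth: auth is gray → back edge
First back edge: ui → auth.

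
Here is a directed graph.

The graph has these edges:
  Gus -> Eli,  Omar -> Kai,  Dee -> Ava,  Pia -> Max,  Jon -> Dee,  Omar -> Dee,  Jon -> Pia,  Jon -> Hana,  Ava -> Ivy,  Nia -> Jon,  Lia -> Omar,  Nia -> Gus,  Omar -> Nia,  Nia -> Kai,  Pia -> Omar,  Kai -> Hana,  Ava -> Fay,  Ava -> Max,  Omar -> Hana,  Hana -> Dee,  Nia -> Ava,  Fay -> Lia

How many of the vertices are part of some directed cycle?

10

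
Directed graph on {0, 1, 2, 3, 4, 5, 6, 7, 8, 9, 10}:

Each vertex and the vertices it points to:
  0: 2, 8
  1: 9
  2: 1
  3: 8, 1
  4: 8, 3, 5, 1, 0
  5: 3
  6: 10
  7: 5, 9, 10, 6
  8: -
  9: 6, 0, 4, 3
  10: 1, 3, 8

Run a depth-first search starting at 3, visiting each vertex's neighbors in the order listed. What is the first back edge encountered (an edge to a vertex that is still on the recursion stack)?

10→1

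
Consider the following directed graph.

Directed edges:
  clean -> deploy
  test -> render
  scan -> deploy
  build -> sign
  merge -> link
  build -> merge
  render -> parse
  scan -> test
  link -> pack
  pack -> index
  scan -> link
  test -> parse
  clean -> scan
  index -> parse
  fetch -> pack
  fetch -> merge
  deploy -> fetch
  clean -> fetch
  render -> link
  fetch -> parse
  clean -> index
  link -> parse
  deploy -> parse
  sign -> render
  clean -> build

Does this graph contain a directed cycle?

DFS with white/gray/black marking, starting from test:
test gray
  parse gray
  parse black
  render gray
    link gray
      link→parse: parse black — skip
      pack gray
        index gray
          index→parse: parse black — skip
        index black
      pack black
    link black
    render→parse: parse black — skip
  render black
test black
clean gray
  deploy gray
    fetch gray
      merge gray
        merge→link: link black — skip
      merge black
      fetch→parse: parse black — skip
      fetch→pack: pack black — skip
    fetch black
    deploy→parse: parse black — skip
  deploy black
  build gray
    sign gray
      sign→render: render black — skip
    sign black
    build→merge: merge black — skip
  build black
  clean→fetch: fetch black — skip
  clean→index: index black — skip
  scan gray
    scan→deploy: deploy black — skip
    scan→test: test black — skip
    scan→link: link black — skip
  scan black
clean black
Every edge goes to a white or black vertex — no back edge, so the graph is acyclic.

No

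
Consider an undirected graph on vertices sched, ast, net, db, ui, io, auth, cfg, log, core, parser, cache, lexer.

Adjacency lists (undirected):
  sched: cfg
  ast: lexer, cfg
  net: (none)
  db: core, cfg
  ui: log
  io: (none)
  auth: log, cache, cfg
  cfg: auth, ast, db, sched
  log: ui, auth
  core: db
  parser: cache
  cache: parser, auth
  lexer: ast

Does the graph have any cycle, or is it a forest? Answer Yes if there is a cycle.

No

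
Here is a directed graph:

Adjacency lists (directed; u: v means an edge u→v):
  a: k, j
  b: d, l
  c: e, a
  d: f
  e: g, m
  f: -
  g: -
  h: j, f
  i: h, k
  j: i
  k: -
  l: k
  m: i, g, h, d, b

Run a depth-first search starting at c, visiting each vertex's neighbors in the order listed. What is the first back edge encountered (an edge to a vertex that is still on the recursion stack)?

j→i

DFS from c (visiting each vertex's neighbors in the order listed); mark gray on enter, black on exit:
c gray
  e gray
    g gray
    g black
    m gray
      i gray
        h gray
          j gray
            j→i: i is gray → back edge
First back edge: j → i.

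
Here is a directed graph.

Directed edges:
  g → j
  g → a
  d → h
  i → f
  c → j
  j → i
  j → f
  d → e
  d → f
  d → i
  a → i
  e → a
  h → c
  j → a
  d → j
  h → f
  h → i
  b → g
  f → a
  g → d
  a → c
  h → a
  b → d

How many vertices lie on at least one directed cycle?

A vertex is on a directed cycle iff it belongs to a strongly connected component of size ≥ 2 (or has a self-loop).
The vertices on cycles are {a, c, f, i, j} — 5 in total.

5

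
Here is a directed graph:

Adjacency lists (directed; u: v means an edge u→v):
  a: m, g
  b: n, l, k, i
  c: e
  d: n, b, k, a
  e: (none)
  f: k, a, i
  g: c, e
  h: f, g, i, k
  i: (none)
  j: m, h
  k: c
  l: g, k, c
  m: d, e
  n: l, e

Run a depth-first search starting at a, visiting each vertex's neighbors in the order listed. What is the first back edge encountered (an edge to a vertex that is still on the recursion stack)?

d->a

DFS from a (visiting each vertex's neighbors in the order listed); mark gray on enter, black on exit:
a gray
  m gray
    d gray
      n gray
        l gray
          g gray
            c gray
              e gray
              e black
            c black
            g→e: e black — skip
          g black
          k gray
            k→c: c black — skip
          k black
          l→c: c black — skip
        l black
        n→e: e black — skip
      n black
      b gray
        b→n: n black — skip
        b→l: l black — skip
        b→k: k black — skip
        i gray
        i black
      b black
      d→k: k black — skip
      d→a: a is gray → back edge
First back edge: d → a.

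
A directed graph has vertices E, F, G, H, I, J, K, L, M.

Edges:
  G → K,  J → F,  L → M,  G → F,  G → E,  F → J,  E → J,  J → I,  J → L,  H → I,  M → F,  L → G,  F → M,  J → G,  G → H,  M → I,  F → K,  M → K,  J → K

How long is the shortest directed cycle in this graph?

For each vertex v, BFS finds the shortest path from v back to v.
The shortest such closed walk is J → F → J, length 2.

2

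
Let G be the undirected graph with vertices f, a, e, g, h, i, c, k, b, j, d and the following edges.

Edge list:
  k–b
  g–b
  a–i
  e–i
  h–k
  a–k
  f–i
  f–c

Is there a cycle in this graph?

DFS, tracking each vertex's parent; an edge to a visited non-parent vertex closes a cycle.
Start from g:
visit g (parent –)
  visit b (parent g)
    b–g: parent, skip
    visit k (parent b)
      visit a (parent k)
        a–k: parent, skip
        visit i (parent a)
          visit e (parent i)
            e–i: parent, skip
          i–a: parent, skip
          visit f (parent i)
            f–i: parent, skip
            visit c (parent f)
              c–f: parent, skip
      visit h (parent k)
        h–k: parent, skip
      k–b: parent, skip
visit j (parent –)
visit d (parent –)
No non-parent visited neighbor found — the graph is a forest.

No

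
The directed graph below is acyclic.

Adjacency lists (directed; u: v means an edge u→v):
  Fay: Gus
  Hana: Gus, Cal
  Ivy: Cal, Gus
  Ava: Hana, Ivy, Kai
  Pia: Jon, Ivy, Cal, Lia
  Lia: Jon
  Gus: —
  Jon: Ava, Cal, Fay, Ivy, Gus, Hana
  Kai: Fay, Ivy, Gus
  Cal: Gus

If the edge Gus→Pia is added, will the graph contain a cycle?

Yes

Adding Gus→Pia creates a cycle iff Pia can already reach Gus.
Path from Pia: Pia → Ivy → Gus.
So Pia → … → Gus → Pia is a cycle.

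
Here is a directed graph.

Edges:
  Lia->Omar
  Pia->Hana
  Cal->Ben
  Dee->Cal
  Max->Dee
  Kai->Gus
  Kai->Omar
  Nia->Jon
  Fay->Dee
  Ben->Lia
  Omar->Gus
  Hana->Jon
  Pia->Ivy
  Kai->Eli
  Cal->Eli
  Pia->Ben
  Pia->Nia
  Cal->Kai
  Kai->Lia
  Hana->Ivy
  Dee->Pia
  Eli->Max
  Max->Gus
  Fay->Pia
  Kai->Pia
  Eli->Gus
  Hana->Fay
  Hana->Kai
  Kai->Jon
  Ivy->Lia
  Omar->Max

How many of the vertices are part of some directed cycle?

12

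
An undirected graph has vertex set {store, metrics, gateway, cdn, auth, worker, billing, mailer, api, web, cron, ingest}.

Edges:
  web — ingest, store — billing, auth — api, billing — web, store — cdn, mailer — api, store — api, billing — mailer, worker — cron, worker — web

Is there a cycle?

Yes

DFS, tracking each vertex's parent; an edge to a visited non-parent vertex closes a cycle.
Start from cron:
visit cron (parent –)
  visit worker (parent cron)
    worker–cron: parent, skip
    visit web (parent worker)
      visit billing (parent web)
        visit store (parent billing)
          store–billing: parent, skip
          visit cdn (parent store)
            cdn–store: parent, skip
          visit api (parent store)
            visit auth (parent api)
              auth–api: parent, skip
            api–store: parent, skip
            visit mailer (parent api)
              mailer–api: parent, skip
              mailer–billing: billing visited and ≠ parent → cycle
Cycle: billing – store – api – mailer – billing.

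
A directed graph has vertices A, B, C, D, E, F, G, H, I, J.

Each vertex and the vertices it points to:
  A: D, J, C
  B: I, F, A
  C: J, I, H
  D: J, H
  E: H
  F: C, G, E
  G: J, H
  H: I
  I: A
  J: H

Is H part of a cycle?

H is on a cycle iff H can reach itself via ≥1 edge.
H → I → A → D → H — yes.

Yes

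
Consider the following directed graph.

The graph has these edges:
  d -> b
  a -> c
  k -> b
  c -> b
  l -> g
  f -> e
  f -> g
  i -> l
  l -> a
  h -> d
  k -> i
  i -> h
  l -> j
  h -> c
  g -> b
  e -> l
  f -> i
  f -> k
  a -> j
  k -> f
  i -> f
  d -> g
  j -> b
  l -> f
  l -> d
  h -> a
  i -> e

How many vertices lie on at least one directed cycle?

5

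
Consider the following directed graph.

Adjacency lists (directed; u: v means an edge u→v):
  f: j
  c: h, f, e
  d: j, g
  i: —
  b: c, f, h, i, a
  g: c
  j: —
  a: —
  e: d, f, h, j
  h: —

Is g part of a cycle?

Yes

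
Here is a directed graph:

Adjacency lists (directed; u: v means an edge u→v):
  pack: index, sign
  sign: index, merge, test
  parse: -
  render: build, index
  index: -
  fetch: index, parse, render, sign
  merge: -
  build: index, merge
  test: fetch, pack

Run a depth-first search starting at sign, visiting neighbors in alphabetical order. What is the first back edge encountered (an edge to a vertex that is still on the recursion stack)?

DFS from sign (visiting neighbors in alphabetical order); mark gray on enter, black on exit:
sign gray
  index gray
  index black
  merge gray
  merge black
  test gray
    fetch gray
      fetch→index: index black — skip
      parse gray
      parse black
      render gray
        build gray
          build→index: index black — skip
          build→merge: merge black — skip
        build black
        render→index: index black — skip
      render black
      fetch→sign: sign is gray → back edge
First back edge: fetch → sign.

fetch→sign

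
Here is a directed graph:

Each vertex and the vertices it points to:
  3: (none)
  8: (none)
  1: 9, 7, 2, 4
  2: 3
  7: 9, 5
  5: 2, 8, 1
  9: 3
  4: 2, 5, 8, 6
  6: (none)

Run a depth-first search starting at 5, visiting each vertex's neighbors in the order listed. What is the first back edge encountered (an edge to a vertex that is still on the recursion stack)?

7→5

DFS from 5 (visiting each vertex's neighbors in the order listed); mark gray on enter, black on exit:
5 gray
  2 gray
    3 gray
    3 black
  2 black
  8 gray
  8 black
  1 gray
    9 gray
      9→3: 3 black — skip
    9 black
    7 gray
      7→9: 9 black — skip
      7→5: 5 is gray → back edge
First back edge: 7 → 5.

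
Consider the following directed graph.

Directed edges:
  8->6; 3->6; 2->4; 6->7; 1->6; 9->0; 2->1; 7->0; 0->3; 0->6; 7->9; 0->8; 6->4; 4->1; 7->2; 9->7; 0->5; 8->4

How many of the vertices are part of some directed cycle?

9

A vertex is on a directed cycle iff it belongs to a strongly connected component of size ≥ 2 (or has a self-loop).
The vertices on cycles are {0, 1, 2, 3, 4, 6, 7, 8, 9} — 9 in total.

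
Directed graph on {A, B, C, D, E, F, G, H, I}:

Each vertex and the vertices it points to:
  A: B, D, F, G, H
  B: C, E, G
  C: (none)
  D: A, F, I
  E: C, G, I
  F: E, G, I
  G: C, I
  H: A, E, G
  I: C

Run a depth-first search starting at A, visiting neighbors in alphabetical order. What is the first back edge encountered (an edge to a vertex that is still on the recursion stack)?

DFS from A (visiting neighbors in alphabetical order); mark gray on enter, black on exit:
A gray
  B gray
    C gray
    C black
    E gray
      E→C: C black — skip
      G gray
        G→C: C black — skip
        I gray
          I→C: C black — skip
        I black
      G black
      E→I: I black — skip
    E black
    B→G: G black — skip
  B black
  D gray
    D→A: A is gray → back edge
First back edge: D → A.

D→A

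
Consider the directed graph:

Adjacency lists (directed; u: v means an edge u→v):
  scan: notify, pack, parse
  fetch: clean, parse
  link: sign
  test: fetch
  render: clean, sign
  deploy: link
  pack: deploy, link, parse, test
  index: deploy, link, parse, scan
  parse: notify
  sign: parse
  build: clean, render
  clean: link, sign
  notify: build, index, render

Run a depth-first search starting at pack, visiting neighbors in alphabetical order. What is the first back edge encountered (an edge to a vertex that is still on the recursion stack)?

clean->link

DFS from pack (visiting neighbors in alphabetical order); mark gray on enter, black on exit:
pack gray
  deploy gray
    link gray
      sign gray
        parse gray
          notify gray
            build gray
              clean gray
                clean→link: link is gray → back edge
First back edge: clean → link.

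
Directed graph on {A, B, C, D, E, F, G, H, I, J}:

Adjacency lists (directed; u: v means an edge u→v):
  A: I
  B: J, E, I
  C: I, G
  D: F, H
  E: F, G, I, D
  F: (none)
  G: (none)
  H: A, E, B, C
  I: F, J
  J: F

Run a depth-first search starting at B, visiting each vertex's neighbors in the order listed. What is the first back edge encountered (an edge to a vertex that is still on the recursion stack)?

DFS from B (visiting each vertex's neighbors in the order listed); mark gray on enter, black on exit:
B gray
  J gray
    F gray
    F black
  J black
  E gray
    E→F: F black — skip
    G gray
    G black
    I gray
      I→F: F black — skip
      I→J: J black — skip
    I black
    D gray
      D→F: F black — skip
      H gray
        A gray
          A→I: I black — skip
        A black
        H→E: E is gray → back edge
First back edge: H → E.

H->E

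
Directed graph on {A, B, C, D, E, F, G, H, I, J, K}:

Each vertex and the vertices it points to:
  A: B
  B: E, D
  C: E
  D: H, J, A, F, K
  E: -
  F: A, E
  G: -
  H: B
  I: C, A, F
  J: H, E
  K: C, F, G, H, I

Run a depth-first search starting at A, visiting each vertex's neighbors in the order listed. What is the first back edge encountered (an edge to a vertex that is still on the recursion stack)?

H→B

DFS from A (visiting each vertex's neighbors in the order listed); mark gray on enter, black on exit:
A gray
  B gray
    E gray
    E black
    D gray
      H gray
        H→B: B is gray → back edge
First back edge: H → B.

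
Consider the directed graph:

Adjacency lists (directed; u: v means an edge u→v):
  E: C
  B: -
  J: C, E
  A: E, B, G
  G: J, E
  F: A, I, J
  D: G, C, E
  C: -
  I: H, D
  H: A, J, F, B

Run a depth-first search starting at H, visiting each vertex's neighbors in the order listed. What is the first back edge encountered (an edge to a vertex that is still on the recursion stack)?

I->H

DFS from H (visiting each vertex's neighbors in the order listed); mark gray on enter, black on exit:
H gray
  A gray
    E gray
      C gray
      C black
    E black
    B gray
    B black
    G gray
      J gray
        J→C: C black — skip
        J→E: E black — skip
      J black
      G→E: E black — skip
    G black
  A black
  H→J: J black — skip
  F gray
    F→A: A black — skip
    I gray
      I→H: H is gray → back edge
First back edge: I → H.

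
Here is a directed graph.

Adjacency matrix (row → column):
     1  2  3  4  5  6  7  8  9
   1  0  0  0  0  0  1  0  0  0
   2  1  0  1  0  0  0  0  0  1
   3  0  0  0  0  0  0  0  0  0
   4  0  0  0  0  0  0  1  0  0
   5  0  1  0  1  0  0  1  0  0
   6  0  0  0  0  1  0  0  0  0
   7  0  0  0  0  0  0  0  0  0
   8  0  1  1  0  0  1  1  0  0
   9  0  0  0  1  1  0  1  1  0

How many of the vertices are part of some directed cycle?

6

A vertex is on a directed cycle iff it belongs to a strongly connected component of size ≥ 2 (or has a self-loop).
The vertices on cycles are {1, 2, 5, 6, 8, 9} — 6 in total.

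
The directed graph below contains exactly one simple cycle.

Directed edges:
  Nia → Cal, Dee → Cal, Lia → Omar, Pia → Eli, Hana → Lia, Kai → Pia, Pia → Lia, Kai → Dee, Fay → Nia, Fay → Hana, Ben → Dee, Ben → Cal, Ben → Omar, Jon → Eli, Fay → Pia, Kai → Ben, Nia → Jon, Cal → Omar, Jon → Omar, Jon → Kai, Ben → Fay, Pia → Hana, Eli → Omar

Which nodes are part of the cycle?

DFS with gray/black marking from Jon:
Jon gray
  Omar gray
  Omar black
  Eli gray
    Eli→Omar: Omar black — skip
  Eli black
  Kai gray
    Dee gray
      Cal gray
        Cal→Omar: Omar black — skip
      Cal black
    Dee black
    Ben gray
      Ben→Dee: Dee black — skip
      Ben→Cal: Cal black — skip
      Ben→Omar: Omar black — skip
      Fay gray
        Nia gray
          Nia→Jon: Jon is gray → back edge
Back edge closes the cycle Jon → Kai → Ben → Fay → Nia → Jon; its vertices are {Ben, Fay, Jon, Kai, Nia}.

Ben, Fay, Jon, Kai, Nia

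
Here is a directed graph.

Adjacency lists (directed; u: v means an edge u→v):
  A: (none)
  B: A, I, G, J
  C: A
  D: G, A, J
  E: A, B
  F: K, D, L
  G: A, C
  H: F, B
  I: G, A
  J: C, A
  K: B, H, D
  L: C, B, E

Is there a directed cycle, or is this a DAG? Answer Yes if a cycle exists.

Yes

DFS with white/gray/black marking, starting from G:
G gray
  A gray
  A black
  C gray
    C→A: A black — skip
  C black
G black
B gray
  B→A: A black — skip
  I gray
    I→G: G black — skip
    I→A: A black — skip
  I black
  B→G: G black — skip
  J gray
    J→C: C black — skip
    J→A: A black — skip
  J black
B black
D gray
  D→G: G black — skip
  D→A: A black — skip
  D→J: J black — skip
D black
E gray
  E→A: A black — skip
  E→B: B black — skip
E black
F gray
  K gray
    K→B: B black — skip
    H gray
      H→F: F is gray → back edge
Back edge found, so a cycle exists: F → K → H → F.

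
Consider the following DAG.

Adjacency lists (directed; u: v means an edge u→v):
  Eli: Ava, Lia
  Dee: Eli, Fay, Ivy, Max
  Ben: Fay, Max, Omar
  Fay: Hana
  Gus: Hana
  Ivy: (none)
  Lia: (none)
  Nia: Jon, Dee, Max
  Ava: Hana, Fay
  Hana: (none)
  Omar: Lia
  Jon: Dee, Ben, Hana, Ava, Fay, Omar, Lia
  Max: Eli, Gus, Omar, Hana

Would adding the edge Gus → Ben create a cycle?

Adding Gus→Ben creates a cycle iff Ben can already reach Gus.
Path from Ben: Ben → Max → Gus.
So Ben → … → Gus → Ben is a cycle.

Yes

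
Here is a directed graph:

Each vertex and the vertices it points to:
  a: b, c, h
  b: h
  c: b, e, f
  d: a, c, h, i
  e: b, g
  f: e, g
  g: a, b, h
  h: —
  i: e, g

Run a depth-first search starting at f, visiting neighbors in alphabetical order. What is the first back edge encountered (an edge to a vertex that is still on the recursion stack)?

c->e

DFS from f (visiting neighbors in alphabetical order); mark gray on enter, black on exit:
f gray
  e gray
    b gray
      h gray
      h black
    b black
    g gray
      a gray
        a→b: b black — skip
        c gray
          c→b: b black — skip
          c→e: e is gray → back edge
First back edge: c → e.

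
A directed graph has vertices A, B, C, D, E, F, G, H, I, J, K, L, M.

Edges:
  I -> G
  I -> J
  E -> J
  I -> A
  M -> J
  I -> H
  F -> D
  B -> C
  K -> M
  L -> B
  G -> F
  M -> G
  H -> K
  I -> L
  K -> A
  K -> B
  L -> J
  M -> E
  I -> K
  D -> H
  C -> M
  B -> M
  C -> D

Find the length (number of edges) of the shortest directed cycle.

For each vertex v, BFS finds the shortest path from v back to v.
The shortest such closed walk is H → K → B → C → D → H, length 5.

5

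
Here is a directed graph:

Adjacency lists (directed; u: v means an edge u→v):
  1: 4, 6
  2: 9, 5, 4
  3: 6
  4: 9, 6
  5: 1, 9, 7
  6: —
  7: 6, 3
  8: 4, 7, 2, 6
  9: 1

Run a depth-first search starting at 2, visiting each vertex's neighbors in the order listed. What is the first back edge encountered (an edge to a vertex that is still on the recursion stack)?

DFS from 2 (visiting each vertex's neighbors in the order listed); mark gray on enter, black on exit:
2 gray
  9 gray
    1 gray
      4 gray
        4→9: 9 is gray → back edge
First back edge: 4 → 9.

4->9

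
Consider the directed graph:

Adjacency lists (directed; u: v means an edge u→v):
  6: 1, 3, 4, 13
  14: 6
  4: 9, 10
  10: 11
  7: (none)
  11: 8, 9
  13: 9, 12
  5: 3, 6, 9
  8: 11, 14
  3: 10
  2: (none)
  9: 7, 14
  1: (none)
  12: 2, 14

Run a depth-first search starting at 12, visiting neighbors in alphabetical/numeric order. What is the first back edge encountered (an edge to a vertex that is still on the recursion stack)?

DFS from 12 (visiting neighbors in alphabetical/numeric order); mark gray on enter, black on exit:
12 gray
  2 gray
  2 black
  14 gray
    6 gray
      1 gray
      1 black
      3 gray
        10 gray
          11 gray
            8 gray
              8→11: 11 is gray → back edge
First back edge: 8 → 11.

8->11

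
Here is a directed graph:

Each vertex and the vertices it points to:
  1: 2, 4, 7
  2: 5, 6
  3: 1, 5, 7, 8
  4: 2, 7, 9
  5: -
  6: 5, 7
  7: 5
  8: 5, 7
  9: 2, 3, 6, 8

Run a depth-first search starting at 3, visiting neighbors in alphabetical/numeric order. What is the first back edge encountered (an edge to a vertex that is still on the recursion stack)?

9->3

DFS from 3 (visiting neighbors in alphabetical/numeric order); mark gray on enter, black on exit:
3 gray
  1 gray
    2 gray
      5 gray
      5 black
      6 gray
        6→5: 5 black — skip
        7 gray
          7→5: 5 black — skip
        7 black
      6 black
    2 black
    4 gray
      4→2: 2 black — skip
      4→7: 7 black — skip
      9 gray
        9→2: 2 black — skip
        9→3: 3 is gray → back edge
First back edge: 9 → 3.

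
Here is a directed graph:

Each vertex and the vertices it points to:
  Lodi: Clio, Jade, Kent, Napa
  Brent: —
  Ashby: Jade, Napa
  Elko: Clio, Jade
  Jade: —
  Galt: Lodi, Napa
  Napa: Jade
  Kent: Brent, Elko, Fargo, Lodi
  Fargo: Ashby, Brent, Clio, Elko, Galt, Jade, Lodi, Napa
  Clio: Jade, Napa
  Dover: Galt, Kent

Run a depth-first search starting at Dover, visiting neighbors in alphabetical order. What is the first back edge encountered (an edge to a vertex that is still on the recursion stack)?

Fargo->Galt

DFS from Dover (visiting neighbors in alphabetical order); mark gray on enter, black on exit:
Dover gray
  Galt gray
    Lodi gray
      Clio gray
        Jade gray
        Jade black
        Napa gray
          Napa→Jade: Jade black — skip
        Napa black
      Clio black
      Lodi→Jade: Jade black — skip
      Kent gray
        Brent gray
        Brent black
        Elko gray
          Elko→Clio: Clio black — skip
          Elko→Jade: Jade black — skip
        Elko black
        Fargo gray
          Ashby gray
            Ashby→Jade: Jade black — skip
            Ashby→Napa: Napa black — skip
          Ashby black
          Fargo→Brent: Brent black — skip
          Fargo→Clio: Clio black — skip
          Fargo→Elko: Elko black — skip
          Fargo→Galt: Galt is gray → back edge
First back edge: Fargo → Galt.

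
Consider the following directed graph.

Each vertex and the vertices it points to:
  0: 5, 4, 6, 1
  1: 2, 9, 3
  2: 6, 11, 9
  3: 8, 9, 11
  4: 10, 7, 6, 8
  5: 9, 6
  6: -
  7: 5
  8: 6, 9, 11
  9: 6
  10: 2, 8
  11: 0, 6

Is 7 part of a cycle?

7 lies on a cycle iff there is a path from 7 back to itself.
Exploring from 7, it never reaches itself; equivalently, its strongly connected component is a singleton.

No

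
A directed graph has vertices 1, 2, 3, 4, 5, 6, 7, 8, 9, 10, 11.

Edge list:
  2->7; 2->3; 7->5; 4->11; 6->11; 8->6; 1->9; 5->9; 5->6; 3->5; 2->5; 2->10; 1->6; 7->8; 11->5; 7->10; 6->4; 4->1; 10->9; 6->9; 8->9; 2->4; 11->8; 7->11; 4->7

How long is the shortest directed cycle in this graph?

For each vertex v, BFS finds the shortest path from v back to v.
The shortest such closed walk is 4 → 1 → 6 → 4, length 3.

3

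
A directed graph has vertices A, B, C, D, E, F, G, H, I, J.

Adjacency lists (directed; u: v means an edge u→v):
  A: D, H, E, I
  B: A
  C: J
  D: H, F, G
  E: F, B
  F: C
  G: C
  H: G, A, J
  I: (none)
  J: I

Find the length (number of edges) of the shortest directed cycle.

For each vertex v, BFS finds the shortest path from v back to v.
The shortest such closed walk is A → H → A, length 2.

2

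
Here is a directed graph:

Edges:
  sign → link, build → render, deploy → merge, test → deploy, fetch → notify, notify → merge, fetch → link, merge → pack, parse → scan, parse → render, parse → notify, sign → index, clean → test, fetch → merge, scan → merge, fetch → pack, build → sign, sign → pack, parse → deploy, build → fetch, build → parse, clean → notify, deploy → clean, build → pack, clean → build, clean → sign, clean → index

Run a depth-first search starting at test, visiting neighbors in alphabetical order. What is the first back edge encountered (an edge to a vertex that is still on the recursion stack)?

DFS from test (visiting neighbors in alphabetical order); mark gray on enter, black on exit:
test gray
  deploy gray
    clean gray
      build gray
        fetch gray
          link gray
          link black
          merge gray
            pack gray
            pack black
          merge black
          notify gray
            notify→merge: merge black — skip
          notify black
          fetch→pack: pack black — skip
        fetch black
        build→pack: pack black — skip
        parse gray
          parse→deploy: deploy is gray → back edge
First back edge: parse → deploy.

parse→deploy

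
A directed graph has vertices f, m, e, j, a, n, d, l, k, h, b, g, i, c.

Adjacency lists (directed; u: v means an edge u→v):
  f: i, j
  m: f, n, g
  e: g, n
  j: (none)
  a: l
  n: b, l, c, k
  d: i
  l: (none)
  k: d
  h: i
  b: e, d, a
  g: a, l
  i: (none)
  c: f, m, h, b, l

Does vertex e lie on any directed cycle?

Yes

e is on a cycle iff e can reach itself via ≥1 edge.
e → n → b → e — yes.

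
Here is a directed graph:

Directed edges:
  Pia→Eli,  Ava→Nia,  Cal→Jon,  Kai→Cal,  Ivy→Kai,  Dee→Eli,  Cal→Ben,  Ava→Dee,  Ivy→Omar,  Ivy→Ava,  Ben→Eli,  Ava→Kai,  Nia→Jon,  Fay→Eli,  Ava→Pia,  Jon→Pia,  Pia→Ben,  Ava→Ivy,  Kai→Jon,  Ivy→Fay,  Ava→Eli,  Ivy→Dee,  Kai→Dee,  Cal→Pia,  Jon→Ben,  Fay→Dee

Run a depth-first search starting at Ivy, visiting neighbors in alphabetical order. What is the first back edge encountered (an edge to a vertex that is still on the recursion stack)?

Ava→Ivy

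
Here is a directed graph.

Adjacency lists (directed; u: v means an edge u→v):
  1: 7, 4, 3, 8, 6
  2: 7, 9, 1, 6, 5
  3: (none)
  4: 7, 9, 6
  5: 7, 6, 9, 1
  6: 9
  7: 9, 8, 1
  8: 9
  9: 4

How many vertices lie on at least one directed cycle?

6

A vertex is on a directed cycle iff it belongs to a strongly connected component of size ≥ 2 (or has a self-loop).
The vertices on cycles are {1, 4, 6, 7, 8, 9} — 6 in total.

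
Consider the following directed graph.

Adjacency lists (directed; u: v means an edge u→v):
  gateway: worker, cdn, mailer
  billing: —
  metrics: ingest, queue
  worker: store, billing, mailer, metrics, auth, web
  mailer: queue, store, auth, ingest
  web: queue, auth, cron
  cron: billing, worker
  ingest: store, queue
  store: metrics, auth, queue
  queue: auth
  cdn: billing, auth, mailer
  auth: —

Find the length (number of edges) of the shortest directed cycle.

3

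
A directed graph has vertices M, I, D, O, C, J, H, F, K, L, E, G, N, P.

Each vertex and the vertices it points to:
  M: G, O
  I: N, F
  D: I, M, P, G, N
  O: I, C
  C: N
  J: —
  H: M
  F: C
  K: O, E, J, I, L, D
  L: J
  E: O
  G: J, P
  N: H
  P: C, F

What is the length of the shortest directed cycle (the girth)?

5

For each vertex v, BFS finds the shortest path from v back to v.
The shortest such closed walk is N → H → M → O → I → N, length 5.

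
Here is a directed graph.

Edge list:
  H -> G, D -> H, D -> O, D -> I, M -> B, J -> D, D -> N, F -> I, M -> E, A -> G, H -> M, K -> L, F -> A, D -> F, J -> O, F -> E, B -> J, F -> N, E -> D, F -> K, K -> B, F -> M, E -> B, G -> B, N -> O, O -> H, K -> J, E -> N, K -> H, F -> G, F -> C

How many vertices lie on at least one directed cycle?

12

A vertex is on a directed cycle iff it belongs to a strongly connected component of size ≥ 2 (or has a self-loop).
The vertices on cycles are {A, B, D, E, F, G, H, J, K, M, N, O} — 12 in total.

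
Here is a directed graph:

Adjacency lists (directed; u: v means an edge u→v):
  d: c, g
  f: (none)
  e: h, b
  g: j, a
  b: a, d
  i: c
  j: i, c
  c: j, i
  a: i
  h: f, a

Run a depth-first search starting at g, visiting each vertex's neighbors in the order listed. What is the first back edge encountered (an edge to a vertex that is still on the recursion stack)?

c→j

DFS from g (visiting each vertex's neighbors in the order listed); mark gray on enter, black on exit:
g gray
  j gray
    i gray
      c gray
        c→j: j is gray → back edge
First back edge: c → j.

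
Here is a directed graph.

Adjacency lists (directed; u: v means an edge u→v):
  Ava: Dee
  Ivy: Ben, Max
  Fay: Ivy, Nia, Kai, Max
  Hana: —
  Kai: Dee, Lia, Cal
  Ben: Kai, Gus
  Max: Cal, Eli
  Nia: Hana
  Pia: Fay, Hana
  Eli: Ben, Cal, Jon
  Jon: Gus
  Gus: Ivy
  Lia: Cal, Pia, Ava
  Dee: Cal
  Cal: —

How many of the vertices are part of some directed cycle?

10

A vertex is on a directed cycle iff it belongs to a strongly connected component of size ≥ 2 (or has a self-loop).
The vertices on cycles are {Ben, Eli, Fay, Gus, Ivy, Jon, Kai, Lia, Max, Pia} — 10 in total.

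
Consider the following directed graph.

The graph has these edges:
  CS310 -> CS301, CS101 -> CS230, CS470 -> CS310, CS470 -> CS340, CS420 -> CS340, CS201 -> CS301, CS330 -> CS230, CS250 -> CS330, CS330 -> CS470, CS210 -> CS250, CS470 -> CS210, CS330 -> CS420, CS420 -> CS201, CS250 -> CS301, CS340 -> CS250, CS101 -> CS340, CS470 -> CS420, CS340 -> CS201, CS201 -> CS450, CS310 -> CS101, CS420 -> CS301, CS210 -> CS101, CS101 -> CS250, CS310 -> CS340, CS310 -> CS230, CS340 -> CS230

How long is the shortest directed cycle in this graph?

4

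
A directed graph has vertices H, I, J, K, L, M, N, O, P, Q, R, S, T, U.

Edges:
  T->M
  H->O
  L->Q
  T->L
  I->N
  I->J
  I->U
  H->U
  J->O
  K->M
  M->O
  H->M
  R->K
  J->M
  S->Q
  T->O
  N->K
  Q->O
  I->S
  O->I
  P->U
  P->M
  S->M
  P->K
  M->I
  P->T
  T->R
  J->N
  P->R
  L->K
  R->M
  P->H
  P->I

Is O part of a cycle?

Yes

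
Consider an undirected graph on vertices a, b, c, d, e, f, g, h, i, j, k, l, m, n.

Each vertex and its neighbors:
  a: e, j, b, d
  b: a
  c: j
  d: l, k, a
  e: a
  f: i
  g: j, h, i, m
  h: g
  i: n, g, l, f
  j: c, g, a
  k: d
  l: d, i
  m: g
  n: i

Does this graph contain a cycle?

Yes

DFS, tracking each vertex's parent; an edge to a visited non-parent vertex closes a cycle.
Start from n:
visit n (parent –)
  visit i (parent n)
    i–n: parent, skip
    visit g (parent i)
      visit j (parent g)
        visit c (parent j)
          c–j: parent, skip
        j–g: parent, skip
        visit a (parent j)
          visit e (parent a)
            e–a: parent, skip
          a–j: parent, skip
          visit b (parent a)
            b–a: parent, skip
          visit d (parent a)
            visit l (parent d)
              l–d: parent, skip
              l–i: i visited and ≠ parent → cycle
Cycle: i – g – j – a – d – l – i.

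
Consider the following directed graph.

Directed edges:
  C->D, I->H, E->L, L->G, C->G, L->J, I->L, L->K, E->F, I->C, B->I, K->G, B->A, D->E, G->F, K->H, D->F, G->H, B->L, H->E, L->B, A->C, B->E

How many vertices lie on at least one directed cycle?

A vertex is on a directed cycle iff it belongs to a strongly connected component of size ≥ 2 (or has a self-loop).
The vertices on cycles are {A, B, C, D, E, G, H, I, K, L} — 10 in total.

10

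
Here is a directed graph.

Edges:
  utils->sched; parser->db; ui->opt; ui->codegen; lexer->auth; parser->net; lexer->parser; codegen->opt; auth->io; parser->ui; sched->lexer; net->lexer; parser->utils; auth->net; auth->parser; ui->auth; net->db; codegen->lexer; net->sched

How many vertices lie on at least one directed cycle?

A vertex is on a directed cycle iff it belongs to a strongly connected component of size ≥ 2 (or has a self-loop).
The vertices on cycles are {ui, net, auth, lexer, sched, utils, parser, codegen} — 8 in total.

8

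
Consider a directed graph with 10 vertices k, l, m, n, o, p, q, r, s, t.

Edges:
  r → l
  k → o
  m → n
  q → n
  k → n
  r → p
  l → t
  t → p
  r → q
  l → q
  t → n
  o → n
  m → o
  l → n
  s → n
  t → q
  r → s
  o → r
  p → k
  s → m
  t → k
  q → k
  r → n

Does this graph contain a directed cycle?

Yes

DFS with white/gray/black marking, starting from q:
q gray
  n gray
  n black
  k gray
    k→n: n black — skip
    o gray
      o→n: n black — skip
      r gray
        p gray
          p→k: k is gray → back edge
Back edge found, so a cycle exists: k → o → r → p → k.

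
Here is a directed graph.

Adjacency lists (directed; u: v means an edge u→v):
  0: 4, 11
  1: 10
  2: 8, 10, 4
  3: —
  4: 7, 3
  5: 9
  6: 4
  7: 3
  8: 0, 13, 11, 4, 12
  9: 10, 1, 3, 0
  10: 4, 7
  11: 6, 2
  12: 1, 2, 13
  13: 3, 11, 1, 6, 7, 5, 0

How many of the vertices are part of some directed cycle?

8

A vertex is on a directed cycle iff it belongs to a strongly connected component of size ≥ 2 (or has a self-loop).
The vertices on cycles are {0, 2, 5, 8, 9, 11, 12, 13} — 8 in total.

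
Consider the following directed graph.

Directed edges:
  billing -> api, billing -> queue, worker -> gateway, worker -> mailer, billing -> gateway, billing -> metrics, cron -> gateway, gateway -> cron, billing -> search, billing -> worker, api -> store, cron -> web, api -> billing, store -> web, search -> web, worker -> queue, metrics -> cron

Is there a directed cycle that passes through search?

search lies on a cycle iff there is a path from search back to itself.
Exploring from search, it never reaches itself; equivalently, its strongly connected component is a singleton.

No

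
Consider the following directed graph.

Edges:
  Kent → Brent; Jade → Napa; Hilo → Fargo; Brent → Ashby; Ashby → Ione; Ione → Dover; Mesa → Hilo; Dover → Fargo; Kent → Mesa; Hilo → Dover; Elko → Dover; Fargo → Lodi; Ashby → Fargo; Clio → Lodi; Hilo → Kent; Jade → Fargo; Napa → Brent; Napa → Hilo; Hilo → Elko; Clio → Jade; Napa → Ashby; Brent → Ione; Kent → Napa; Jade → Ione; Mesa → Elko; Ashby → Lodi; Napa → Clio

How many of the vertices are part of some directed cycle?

6

A vertex is on a directed cycle iff it belongs to a strongly connected component of size ≥ 2 (or has a self-loop).
The vertices on cycles are {Clio, Hilo, Jade, Kent, Mesa, Napa} — 6 in total.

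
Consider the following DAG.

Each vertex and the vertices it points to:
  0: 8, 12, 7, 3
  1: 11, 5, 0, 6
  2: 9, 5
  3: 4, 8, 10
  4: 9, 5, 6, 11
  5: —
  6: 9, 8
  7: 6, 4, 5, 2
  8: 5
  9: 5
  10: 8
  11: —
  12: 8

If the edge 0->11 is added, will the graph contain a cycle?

No

Adding 0→11 creates a cycle iff 11 can already reach 0.
Explore from 11: no path reaches 0. The graph stays acyclic.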